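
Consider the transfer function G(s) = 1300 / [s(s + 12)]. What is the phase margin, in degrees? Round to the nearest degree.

19°

Gain crossover: |G(jω)| = 1 at ω ≈ 35.1 rad/sec.
∠G(j35.1) = −90° − arctan(35.1/12) ≈ -161.11°
PM = 180° + (-161.11°) = 18.89°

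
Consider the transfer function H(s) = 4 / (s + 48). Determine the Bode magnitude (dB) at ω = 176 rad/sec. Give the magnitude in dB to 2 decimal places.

|j176 + 48| = √(176² + 48²) = 182.4
|H(j176)| = 4 / 182.4 = 0.021926
20 log₁₀(0.021926) = -33.181 dB

-33.18 dB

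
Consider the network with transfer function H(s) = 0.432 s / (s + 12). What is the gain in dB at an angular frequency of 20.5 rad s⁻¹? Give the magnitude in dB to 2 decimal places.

-8.57 dB

|j20.5| = 20.5
|j20.5 + 12| = √(20.5² + 12²) = 23.75
|H(j20.5)| = 0.432 × 20.5 / 23.75 = 0.37282
20 log₁₀(0.37282) = -8.570 dB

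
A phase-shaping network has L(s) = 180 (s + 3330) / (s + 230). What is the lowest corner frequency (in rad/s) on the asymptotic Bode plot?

230 rad/s

Break frequencies occur at each pole and zero magnitude: 230 rad/s, 3330 rad/s.
The lowest is 230 rad/s.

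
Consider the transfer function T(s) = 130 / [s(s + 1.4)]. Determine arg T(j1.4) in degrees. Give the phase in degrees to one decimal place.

∠(j1.4 + 1.4) = arctan(1.4/1.4) = 45.00°
∠(j1.4) = 90.00°
∠T(j1.4) = − (45.00° + 90.00°) = -135.00°

-135.0°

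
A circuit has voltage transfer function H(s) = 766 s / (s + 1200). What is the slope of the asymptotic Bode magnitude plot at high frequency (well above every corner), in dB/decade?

With 1 zero and 1 pole, the high-frequency asymptotic slope is 20 × (1 − 1) = 0 dB/decade.

0 dB/decade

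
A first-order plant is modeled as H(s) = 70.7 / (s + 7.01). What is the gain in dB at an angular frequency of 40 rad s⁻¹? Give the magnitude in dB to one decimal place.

|j40 + 7.01| = √(40² + 7.01²) = 40.61
|H(j40)| = 70.7 / 40.61 = 1.741
20 log₁₀(1.741) = 4.82 dB

4.8 dB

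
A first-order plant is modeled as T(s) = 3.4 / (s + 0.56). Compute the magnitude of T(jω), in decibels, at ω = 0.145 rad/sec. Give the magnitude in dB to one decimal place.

|j0.145 + 0.56| = √(0.145² + 0.56²) = 0.5785
|T(j0.145)| = 3.4 / 0.5785 = 5.8776
20 log₁₀(5.8776) = 15.38 dB

15.4 dB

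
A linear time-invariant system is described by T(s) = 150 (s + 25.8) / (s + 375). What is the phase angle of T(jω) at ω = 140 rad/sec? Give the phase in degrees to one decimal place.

59.1 deg

∠(j140 + 25.8) = arctan(140/25.8) = 79.56°
∠(j140 + 375) = arctan(140/375) = 20.47°
∠T(j140) = 79.56° − 20.47° = 59.09°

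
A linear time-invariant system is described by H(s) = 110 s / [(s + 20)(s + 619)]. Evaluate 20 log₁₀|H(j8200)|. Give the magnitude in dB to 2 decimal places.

-37.47 dB

|j8200| = 8200
|j8200 + 20| = √(8200² + 20²) = 8200
|j8200 + 619| = √(8200² + 619²) = 8223
|H(j8200)| = 110 × 8200 / (8200 × 8223) = 0.013377
20 log₁₀(0.013377) = -37.473 dB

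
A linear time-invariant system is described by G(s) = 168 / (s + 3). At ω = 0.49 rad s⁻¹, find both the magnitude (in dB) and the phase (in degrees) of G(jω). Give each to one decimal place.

|G| = 34.8 dB, ∠G = -9.3°

|j0.49 + 3| = √(0.49² + 3²) = 3.04
|G(j0.49)| = 168 / 3.04 = 55.268
20 log₁₀(55.268) = 34.85 dB
∠(j0.49 + 3) = arctan(0.49/3) = 9.28°
∠G(j0.49) = −9.28° = -9.28°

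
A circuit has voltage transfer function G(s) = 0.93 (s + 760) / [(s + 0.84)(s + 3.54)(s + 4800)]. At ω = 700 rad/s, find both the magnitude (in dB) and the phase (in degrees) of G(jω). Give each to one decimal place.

|j700 + 760| = √(700² + 760²) = 1033
|j700 + 0.84| = √(700² + 0.84²) = 700
|j700 + 3.54| = √(700² + 3.54²) = 700
|j700 + 4800| = √(700² + 4800²) = 4851
|G(j700)| = 0.93 × 1033 / (700 × 700 × 4851) = 4.0427e-07
20 log₁₀(4.0427e-07) = -127.87 dB
∠(j700 + 760) = arctan(700/760) = 42.65°
∠(j700 + 0.84) = arctan(700/0.84) = 89.93°
∠(j700 + 3.54) = arctan(700/3.54) = 89.71°
∠(j700 + 4800) = arctan(700/4800) = 8.30°
∠G(j700) = 42.65° − (89.93° + 89.71° + 8.30°) = -145.29°

|G| = -127.9 dB, ∠G = -145.3°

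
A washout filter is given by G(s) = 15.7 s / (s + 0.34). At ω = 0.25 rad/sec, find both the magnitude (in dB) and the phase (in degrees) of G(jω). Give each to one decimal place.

|G| = 19.4 dB, ∠G = 53.7°

|j0.25| = 0.25
|j0.25 + 0.34| = √(0.25² + 0.34²) = 0.422
|G(j0.25)| = 15.7 × 0.25 / 0.422 = 9.3005
20 log₁₀(9.3005) = 19.37 dB
∠(j0.25) = 90.00°
∠(j0.25 + 0.34) = arctan(0.25/0.34) = 36.33°
∠G(j0.25) = 90.00° − 36.33° = 53.67°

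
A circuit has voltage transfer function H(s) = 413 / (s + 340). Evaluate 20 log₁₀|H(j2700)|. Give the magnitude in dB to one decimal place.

-16.4 dB

|j2700 + 340| = √(2700² + 340²) = 2721
|H(j2700)| = 413 / 2721 = 0.15176
20 log₁₀(0.15176) = -16.38 dB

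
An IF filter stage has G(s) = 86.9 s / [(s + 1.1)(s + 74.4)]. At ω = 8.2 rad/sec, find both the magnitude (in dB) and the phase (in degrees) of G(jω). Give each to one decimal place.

|G| = 1.2 dB, ∠G = 1.4 deg

|j8.2| = 8.2
|j8.2 + 1.1| = √(8.2² + 1.1²) = 8.273
|j8.2 + 74.4| = √(8.2² + 74.4²) = 74.85
|G(j8.2)| = 86.9 × 8.2 / (8.273 × 74.85) = 1.1507
20 log₁₀(1.1507) = 1.22 dB
∠(j8.2) = 90.00°
∠(j8.2 + 1.1) = arctan(8.2/1.1) = 82.36°
∠(j8.2 + 74.4) = arctan(8.2/74.4) = 6.29°
∠G(j8.2) = 90.00° − (82.36° + 6.29°) = 1.35°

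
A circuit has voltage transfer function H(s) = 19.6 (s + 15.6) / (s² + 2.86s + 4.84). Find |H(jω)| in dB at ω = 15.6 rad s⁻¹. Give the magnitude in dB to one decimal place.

5.0 dB

|j15.6 + 15.6| = √(15.6² + 15.6²) = 22.06
|(j15.6)² + 2.86(j15.6) + 4.84| = |-238.52 + j44.616| = 242.7
|H(j15.6)| = 19.6 × 22.06 / 242.7 = 1.782
20 log₁₀(1.782) = 5.02 dB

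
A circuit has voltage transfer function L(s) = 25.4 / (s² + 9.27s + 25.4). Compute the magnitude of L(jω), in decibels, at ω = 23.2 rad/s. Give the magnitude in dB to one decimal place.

-26.8 dB

|(j23.2)² + 9.27(j23.2) + 25.4| = |-512.84 + j215.06| = 556.1
|L(j23.2)| = 25.4 / 556.1 = 0.045674
20 log₁₀(0.045674) = -26.81 dB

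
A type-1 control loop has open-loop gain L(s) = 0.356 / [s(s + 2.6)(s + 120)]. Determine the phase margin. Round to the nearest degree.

Gain crossover: |L(jω)| = 1 at ω ≈ 0.00114 rad/s.
∠L(j0.00114) = −90° − arctan(0.00114/2.6) − arctan(0.00114/120) ≈ -90.03°
PM = 180° + (-90.03°) = 89.97°

90°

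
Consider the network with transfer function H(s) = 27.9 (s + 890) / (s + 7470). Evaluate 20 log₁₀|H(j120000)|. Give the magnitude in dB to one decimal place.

|j120000 + 890| = √(120000² + 890²) = 1.2e+05
|j120000 + 7470| = √(120000² + 7470²) = 1.202e+05
|H(j120000)| = 27.9 × 1.2e+05 / 1.202e+05 = 27.847
20 log₁₀(27.847) = 28.90 dB

28.9 dB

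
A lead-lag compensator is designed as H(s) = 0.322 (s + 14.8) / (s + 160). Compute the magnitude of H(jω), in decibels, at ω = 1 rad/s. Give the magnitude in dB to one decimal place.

|j1 + 14.8| = √(1² + 14.8²) = 14.83
|j1 + 160| = √(1² + 160²) = 160
|H(j1)| = 0.322 × 14.83 / 160 = 0.029852
20 log₁₀(0.029852) = -30.50 dB

-30.5 dB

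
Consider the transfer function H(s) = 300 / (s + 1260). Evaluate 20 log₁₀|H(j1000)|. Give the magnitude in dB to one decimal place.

|j1000 + 1260| = √(1000² + 1260²) = 1609
|H(j1000)| = 300 / 1609 = 0.1865
20 log₁₀(0.1865) = -14.59 dB

-14.6 dB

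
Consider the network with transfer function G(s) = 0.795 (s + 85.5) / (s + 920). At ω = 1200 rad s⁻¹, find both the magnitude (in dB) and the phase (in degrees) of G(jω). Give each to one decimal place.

|G| = -4.0 dB, ∠G = 33.4°

|j1200 + 85.5| = √(1200² + 85.5²) = 1203
|j1200 + 920| = √(1200² + 920²) = 1512
|G(j1200)| = 0.795 × 1203 / 1512 = 0.63252
20 log₁₀(0.63252) = -3.98 dB
∠(j1200 + 85.5) = arctan(1200/85.5) = 85.92°
∠(j1200 + 920) = arctan(1200/920) = 52.52°
∠G(j1200) = 85.92° − 52.52° = 33.40°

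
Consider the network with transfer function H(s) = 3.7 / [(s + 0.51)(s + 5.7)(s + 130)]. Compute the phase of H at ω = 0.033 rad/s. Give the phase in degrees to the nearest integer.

-4°

∠(j0.033 + 0.51) = arctan(0.033/0.51) = 3.70°
∠(j0.033 + 5.7) = arctan(0.033/5.7) = 0.33°
∠(j0.033 + 130) = arctan(0.033/130) = 0.01°
∠H(j0.033) = − (3.70° + 0.33° + 0.01°) = -4.05°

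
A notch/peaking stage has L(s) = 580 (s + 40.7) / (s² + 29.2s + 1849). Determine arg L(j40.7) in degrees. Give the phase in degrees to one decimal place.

-35.8°

∠(j40.7 + 40.7) = arctan(40.7/40.7) = 45.00°
∠[(j40.7)² + 29.2(j40.7) + 1849] = ∠[192.51 + j1188.4] = 80.80°
∠L(j40.7) = 45.00° − 80.80° = -35.80°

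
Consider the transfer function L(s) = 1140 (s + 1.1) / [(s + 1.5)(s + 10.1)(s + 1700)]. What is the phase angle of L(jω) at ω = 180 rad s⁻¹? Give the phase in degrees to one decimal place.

-92.7 deg

∠(j180 + 1.1) = arctan(180/1.1) = 89.65°
∠(j180 + 1.5) = arctan(180/1.5) = 89.52°
∠(j180 + 10.1) = arctan(180/10.1) = 86.79°
∠(j180 + 1700) = arctan(180/1700) = 6.04°
∠L(j180) = 89.65° − (89.52° + 86.79° + 6.04°) = -92.71°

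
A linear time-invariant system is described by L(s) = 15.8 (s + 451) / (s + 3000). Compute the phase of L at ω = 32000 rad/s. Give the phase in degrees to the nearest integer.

5°

∠(j32000 + 451) = arctan(32000/451) = 89.19°
∠(j32000 + 3000) = arctan(32000/3000) = 84.64°
∠L(j32000) = 89.19° − 84.64° = 4.55°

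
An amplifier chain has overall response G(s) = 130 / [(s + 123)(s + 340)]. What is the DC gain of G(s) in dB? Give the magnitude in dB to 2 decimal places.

-50.15 dB

G(0) = 130 / (123 × 340) = 0.0031086
20 log₁₀(0.0031086) = -50.149 dB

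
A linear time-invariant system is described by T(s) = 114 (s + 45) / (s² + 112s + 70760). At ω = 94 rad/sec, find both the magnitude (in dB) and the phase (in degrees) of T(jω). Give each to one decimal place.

|T| = -14.5 dB, ∠T = 54.8°

|j94 + 45| = √(94² + 45²) = 104.2
|(j94)² + 112(j94) + 70760| = |61924 + j10528| = 6.281e+04
|T(j94)| = 114 × 104.2 / 6.281e+04 = 0.18914
20 log₁₀(0.18914) = -14.46 dB
∠(j94 + 45) = arctan(94/45) = 64.42°
∠[(j94)² + 112(j94) + 70760] = ∠[61924 + j10528] = 9.65°
∠T(j94) = 64.42° − 9.65° = 54.77°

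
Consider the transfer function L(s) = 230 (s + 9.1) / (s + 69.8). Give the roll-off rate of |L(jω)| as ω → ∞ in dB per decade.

0 dB/decade

With 1 zero and 1 pole, the high-frequency asymptotic slope is 20 × (1 − 1) = 0 dB/decade.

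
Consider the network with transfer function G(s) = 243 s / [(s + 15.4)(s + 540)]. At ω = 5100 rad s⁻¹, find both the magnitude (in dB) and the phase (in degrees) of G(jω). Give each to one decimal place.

|G| = -26.5 dB, ∠G = -83.8 deg

|j5100| = 5100
|j5100 + 15.4| = √(5100² + 15.4²) = 5100
|j5100 + 540| = √(5100² + 540²) = 5129
|G(j5100)| = 243 × 5100 / (5100 × 5129) = 0.047382
20 log₁₀(0.047382) = -26.49 dB
∠(j5100) = 90.00°
∠(j5100 + 15.4) = arctan(5100/15.4) = 89.83°
∠(j5100 + 540) = arctan(5100/540) = 83.96°
∠G(j5100) = 90.00° − (89.83° + 83.96°) = -83.78°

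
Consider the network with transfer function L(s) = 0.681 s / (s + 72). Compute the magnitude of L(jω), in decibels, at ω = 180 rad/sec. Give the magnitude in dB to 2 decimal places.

|j180| = 180
|j180 + 72| = √(180² + 72²) = 193.9
|L(j180)| = 0.681 × 180 / 193.9 = 0.63229
20 log₁₀(0.63229) = -3.982 dB

-3.98 dB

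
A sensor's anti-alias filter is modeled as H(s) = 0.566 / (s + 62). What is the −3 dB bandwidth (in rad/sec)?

For a single-pole low-pass, the −3 dB point is at the pole: ω = 62 rad/sec.

62 rad/sec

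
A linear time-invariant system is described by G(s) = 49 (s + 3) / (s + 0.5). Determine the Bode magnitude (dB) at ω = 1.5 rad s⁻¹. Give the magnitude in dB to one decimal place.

40.3 dB

|j1.5 + 3| = √(1.5² + 3²) = 3.354
|j1.5 + 0.5| = √(1.5² + 0.5²) = 1.581
|G(j1.5)| = 49 × 3.354 / 1.581 = 103.94
20 log₁₀(103.94) = 40.34 dB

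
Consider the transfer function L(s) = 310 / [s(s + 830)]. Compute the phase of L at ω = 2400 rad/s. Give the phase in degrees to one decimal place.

∠(j2400 + 830) = arctan(2400/830) = 70.92°
∠(j2400) = 90.00°
∠L(j2400) = − (70.92° + 90.00°) = -160.92°

-160.9 deg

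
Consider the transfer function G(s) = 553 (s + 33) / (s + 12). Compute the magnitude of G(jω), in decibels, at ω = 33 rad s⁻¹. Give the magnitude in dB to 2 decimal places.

|j33 + 33| = √(33² + 33²) = 46.67
|j33 + 12| = √(33² + 12²) = 35.11
|G(j33)| = 553 × 46.67 / 35.11 = 734.97
20 log₁₀(734.97) = 57.325 dB

57.33 dB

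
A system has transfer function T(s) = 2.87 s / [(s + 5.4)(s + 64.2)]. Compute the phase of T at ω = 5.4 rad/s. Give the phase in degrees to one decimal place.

40.2 deg

∠(j5.4) = 90.00°
∠(j5.4 + 5.4) = arctan(5.4/5.4) = 45.00°
∠(j5.4 + 64.2) = arctan(5.4/64.2) = 4.81°
∠T(j5.4) = 90.00° − (45.00° + 4.81°) = 40.19°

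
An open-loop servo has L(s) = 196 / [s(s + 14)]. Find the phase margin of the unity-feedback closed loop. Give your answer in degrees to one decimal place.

51.8°

Gain crossover: |L(jω)| = 1 at ω ≈ 11 rad/s.
∠L(j11) = −90° − arctan(11/14) ≈ -128.17°
PM = 180° + (-128.17°) = 51.83°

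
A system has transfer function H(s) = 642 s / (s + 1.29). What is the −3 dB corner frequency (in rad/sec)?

For a single-pole high-pass, the −3 dB point is at the pole: ω = 1.29 rad/sec.

1.29 rad/sec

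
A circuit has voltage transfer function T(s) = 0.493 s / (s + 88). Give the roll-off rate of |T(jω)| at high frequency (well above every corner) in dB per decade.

With 1 zero and 1 pole, the high-frequency asymptotic slope is 20 × (1 − 1) = 0 dB/decade.

0 dB/decade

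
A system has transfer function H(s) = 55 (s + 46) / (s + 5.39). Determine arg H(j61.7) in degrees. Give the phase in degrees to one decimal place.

-31.7°

∠(j61.7 + 46) = arctan(61.7/46) = 53.29°
∠(j61.7 + 5.39) = arctan(61.7/5.39) = 85.01°
∠H(j61.7) = 53.29° − 85.01° = -31.71°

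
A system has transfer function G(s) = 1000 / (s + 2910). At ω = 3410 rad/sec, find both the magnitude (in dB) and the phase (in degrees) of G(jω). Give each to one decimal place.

|G| = -13.0 dB, ∠G = -49.5°

|j3410 + 2910| = √(3410² + 2910²) = 4483
|G(j3410)| = 1000 / 4483 = 0.22307
20 log₁₀(0.22307) = -13.03 dB
∠(j3410 + 2910) = arctan(3410/2910) = 49.52°
∠G(j3410) = −49.52° = -49.52°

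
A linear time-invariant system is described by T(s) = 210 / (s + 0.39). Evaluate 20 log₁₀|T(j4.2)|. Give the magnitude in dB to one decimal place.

33.9 dB

|j4.2 + 0.39| = √(4.2² + 0.39²) = 4.218
|T(j4.2)| = 210 / 4.218 = 49.786
20 log₁₀(49.786) = 33.94 dB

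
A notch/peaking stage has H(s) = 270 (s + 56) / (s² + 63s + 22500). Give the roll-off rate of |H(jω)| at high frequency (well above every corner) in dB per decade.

With 1 zero and 2 poles, the high-frequency asymptotic slope is 20 × (1 − 2) = -20 dB/decade.

-20 dB/decade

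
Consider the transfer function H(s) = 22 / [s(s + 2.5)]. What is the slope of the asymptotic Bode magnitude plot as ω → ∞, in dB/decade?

With 0 zeros and 2 poles, the high-frequency asymptotic slope is 20 × (0 − 2) = -40 dB/decade.

-40 dB/decade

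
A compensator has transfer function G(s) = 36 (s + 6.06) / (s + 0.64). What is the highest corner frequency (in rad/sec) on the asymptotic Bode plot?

6.06 rad/sec

Break frequencies occur at each pole and zero magnitude: 0.64 rad/sec, 6.06 rad/sec.
The highest is 6.06 rad/sec.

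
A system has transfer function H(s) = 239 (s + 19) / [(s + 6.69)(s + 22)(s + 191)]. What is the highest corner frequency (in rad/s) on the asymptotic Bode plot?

Break frequencies occur at each pole and zero magnitude: 6.69 rad/s, 19 rad/s, 22 rad/s, 191 rad/s.
The highest is 191 rad/s.

191 rad/s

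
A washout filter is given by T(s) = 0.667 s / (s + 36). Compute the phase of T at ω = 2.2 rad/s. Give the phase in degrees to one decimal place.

86.5°

∠(j2.2) = 90.00°
∠(j2.2 + 36) = arctan(2.2/36) = 3.50°
∠T(j2.2) = 90.00° − 3.50° = 86.50°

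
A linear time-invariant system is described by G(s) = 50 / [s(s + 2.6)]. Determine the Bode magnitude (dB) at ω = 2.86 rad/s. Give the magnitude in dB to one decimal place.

13.1 dB

|j2.86 + 2.6| = √(2.86² + 2.6²) = 3.865
|j2.86| = 2.86
|G(j2.86)| = 50 / (3.865 × 2.86) = 4.5231
20 log₁₀(4.5231) = 13.11 dB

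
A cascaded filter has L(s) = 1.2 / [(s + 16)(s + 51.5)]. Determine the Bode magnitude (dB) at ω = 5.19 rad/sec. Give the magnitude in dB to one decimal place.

|j5.19 + 16| = √(5.19² + 16²) = 16.82
|j5.19 + 51.5| = √(5.19² + 51.5²) = 51.76
|L(j5.19)| = 1.2 / (16.82 × 51.76) = 0.0013783
20 log₁₀(0.0013783) = -57.21 dB

-57.2 dB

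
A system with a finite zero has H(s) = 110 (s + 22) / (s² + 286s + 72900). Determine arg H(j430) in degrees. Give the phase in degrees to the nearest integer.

∠(j430 + 22) = arctan(430/22) = 87.07°
∠[(j430)² + 286(j430) + 72900] = ∠[-1.12e+05 + j1.2298e+05] = 132.32°
∠H(j430) = 87.07° − 132.32° = -45.25°

-45 deg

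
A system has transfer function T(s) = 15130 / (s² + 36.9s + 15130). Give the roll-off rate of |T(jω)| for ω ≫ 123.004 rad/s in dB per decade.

-40 dB/decade

With 0 zeros and 2 poles, the high-frequency asymptotic slope is 20 × (0 − 2) = -40 dB/decade.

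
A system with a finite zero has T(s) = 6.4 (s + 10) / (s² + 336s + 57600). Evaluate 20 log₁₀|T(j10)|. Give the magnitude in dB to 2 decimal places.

-56.07 dB

|j10 + 10| = √(10² + 10²) = 14.14
|(j10)² + 336(j10) + 57600| = |57500 + j3360| = 5.76e+04
|T(j10)| = 6.4 × 14.14 / 5.76e+04 = 0.0015714
20 log₁₀(0.0015714) = -56.074 dB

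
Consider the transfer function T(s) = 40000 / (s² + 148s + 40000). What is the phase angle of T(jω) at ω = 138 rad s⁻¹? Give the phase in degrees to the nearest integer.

∠[(j138)² + 148(j138) + 40000] = ∠[20956 + j20424] = 44.26°
∠T(j138) = −44.26° = -44.26°

-44°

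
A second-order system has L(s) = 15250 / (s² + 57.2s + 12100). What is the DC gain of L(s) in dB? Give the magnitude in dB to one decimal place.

L(0) = 15250 / 12100 = 1.2603
20 log₁₀(1.2603) = 2.01 dB

2.0 dB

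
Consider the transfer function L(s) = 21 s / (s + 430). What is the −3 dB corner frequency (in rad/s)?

430 rad/s

For a single-pole high-pass, the −3 dB point is at the pole: ω = 430 rad/s.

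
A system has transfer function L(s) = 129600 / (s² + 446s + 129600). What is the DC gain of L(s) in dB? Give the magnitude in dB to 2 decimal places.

0.00 dB

L(0) = 129600 / 129600 = 1
20 log₁₀(1) = 0.000 dB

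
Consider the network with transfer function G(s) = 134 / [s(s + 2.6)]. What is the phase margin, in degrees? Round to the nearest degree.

Gain crossover: |G(jω)| = 1 at ω ≈ 11.4 rad s⁻¹.
∠G(j11.4) = −90° − arctan(11.4/2.6) ≈ -167.19°
PM = 180° + (-167.19°) = 12.81°

13°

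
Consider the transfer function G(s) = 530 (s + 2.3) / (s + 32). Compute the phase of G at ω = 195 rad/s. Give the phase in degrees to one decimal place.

8.6 deg

∠(j195 + 2.3) = arctan(195/2.3) = 89.32°
∠(j195 + 32) = arctan(195/32) = 80.68°
∠G(j195) = 89.32° − 80.68° = 8.64°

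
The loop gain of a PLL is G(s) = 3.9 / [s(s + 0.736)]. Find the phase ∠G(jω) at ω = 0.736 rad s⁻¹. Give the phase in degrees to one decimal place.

∠(j0.736 + 0.736) = arctan(0.736/0.736) = 45.00°
∠(j0.736) = 90.00°
∠G(j0.736) = − (45.00° + 90.00°) = -135.00°

-135.0°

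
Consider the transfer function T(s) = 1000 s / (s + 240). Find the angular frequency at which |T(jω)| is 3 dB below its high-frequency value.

240 rad/s

For a single-pole high-pass, the −3 dB point is at the pole: ω = 240 rad/s.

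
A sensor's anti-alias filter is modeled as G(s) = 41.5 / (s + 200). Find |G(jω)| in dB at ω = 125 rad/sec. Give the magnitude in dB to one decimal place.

|j125 + 200| = √(125² + 200²) = 235.8
|G(j125)| = 41.5 / 235.8 = 0.17596
20 log₁₀(0.17596) = -15.09 dB

-15.1 dB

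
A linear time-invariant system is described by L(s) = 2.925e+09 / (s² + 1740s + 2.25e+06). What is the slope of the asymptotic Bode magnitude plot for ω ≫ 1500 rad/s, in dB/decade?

-40 dB/decade

With 0 zeros and 2 poles, the high-frequency asymptotic slope is 20 × (0 − 2) = -40 dB/decade.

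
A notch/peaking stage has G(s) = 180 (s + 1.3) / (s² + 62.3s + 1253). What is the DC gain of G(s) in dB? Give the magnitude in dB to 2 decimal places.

G(0) = 180 × 1.3 / 1253 = 0.18675
20 log₁₀(0.18675) = -14.575 dB

-14.57 dB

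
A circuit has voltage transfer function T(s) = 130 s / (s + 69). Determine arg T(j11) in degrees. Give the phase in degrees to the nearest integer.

81°

∠(j11) = 90.00°
∠(j11 + 69) = arctan(11/69) = 9.06°
∠T(j11) = 90.00° − 9.06° = 80.94°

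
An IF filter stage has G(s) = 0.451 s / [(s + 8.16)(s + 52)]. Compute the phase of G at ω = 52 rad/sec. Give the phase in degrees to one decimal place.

∠(j52) = 90.00°
∠(j52 + 8.16) = arctan(52/8.16) = 81.08°
∠(j52 + 52) = arctan(52/52) = 45.00°
∠G(j52) = 90.00° − (81.08° + 45.00°) = -36.08°

-36.1°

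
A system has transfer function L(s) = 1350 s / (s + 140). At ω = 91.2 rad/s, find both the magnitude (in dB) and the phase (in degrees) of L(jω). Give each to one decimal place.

|L| = 57.3 dB, ∠L = 56.9°

|j91.2| = 91.2
|j91.2 + 140| = √(91.2² + 140²) = 167.1
|L(j91.2)| = 1350 × 91.2 / 167.1 = 736.87
20 log₁₀(736.87) = 57.35 dB
∠(j91.2) = 90.00°
∠(j91.2 + 140) = arctan(91.2/140) = 33.08°
∠L(j91.2) = 90.00° − 33.08° = 56.92°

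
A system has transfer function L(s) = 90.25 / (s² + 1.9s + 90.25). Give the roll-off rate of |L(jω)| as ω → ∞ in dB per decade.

With 0 zeros and 2 poles, the high-frequency asymptotic slope is 20 × (0 − 2) = -40 dB/decade.

-40 dB/decade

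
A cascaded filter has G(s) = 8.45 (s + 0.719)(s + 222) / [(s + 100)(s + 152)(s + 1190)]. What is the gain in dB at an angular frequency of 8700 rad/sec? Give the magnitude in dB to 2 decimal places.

|j8700 + 0.719| = √(8700² + 0.719²) = 8700
|j8700 + 222| = √(8700² + 222²) = 8703
|j8700 + 100| = √(8700² + 100²) = 8701
|j8700 + 152| = √(8700² + 152²) = 8701
|j8700 + 1190| = √(8700² + 1190²) = 8781
|G(j8700)| = 8.45 × 8700 × 8703 / (8701 × 8701 × 8781) = 0.00096241
20 log₁₀(0.00096241) = -60.333 dB

-60.33 dB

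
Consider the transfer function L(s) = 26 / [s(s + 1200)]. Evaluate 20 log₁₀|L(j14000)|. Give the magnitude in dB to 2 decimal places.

-137.58 dB

|j14000 + 1200| = √(14000² + 1200²) = 1.405e+04
|j14000| = 1.4e+04
|L(j14000)| = 26 / (1.405e+04 × 1.4e+04) = 1.3217e-07
20 log₁₀(1.3217e-07) = -137.577 dB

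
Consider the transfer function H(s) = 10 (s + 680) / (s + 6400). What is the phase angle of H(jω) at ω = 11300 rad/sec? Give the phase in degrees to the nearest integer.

26°

∠(j11300 + 680) = arctan(11300/680) = 86.56°
∠(j11300 + 6400) = arctan(11300/6400) = 60.47°
∠H(j11300) = 86.56° − 60.47° = 26.08°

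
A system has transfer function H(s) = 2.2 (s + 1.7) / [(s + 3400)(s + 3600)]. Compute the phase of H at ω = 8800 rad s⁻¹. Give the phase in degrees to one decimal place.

∠(j8800 + 1.7) = arctan(8800/1.7) = 89.99°
∠(j8800 + 3400) = arctan(8800/3400) = 68.88°
∠(j8800 + 3600) = arctan(8800/3600) = 67.75°
∠H(j8800) = 89.99° − (68.88° + 67.75°) = -46.64°

-46.6 deg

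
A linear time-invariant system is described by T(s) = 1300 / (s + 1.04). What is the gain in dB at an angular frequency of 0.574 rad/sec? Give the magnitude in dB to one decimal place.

60.8 dB

|j0.574 + 1.04| = √(0.574² + 1.04²) = 1.188
|T(j0.574)| = 1300 / 1.188 = 1094.4
20 log₁₀(1094.4) = 60.78 dB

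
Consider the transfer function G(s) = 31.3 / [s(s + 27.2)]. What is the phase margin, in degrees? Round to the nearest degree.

88°

Gain crossover: |G(jω)| = 1 at ω ≈ 1.15 rad/s.
∠G(j1.15) = −90° − arctan(1.15/27.2) ≈ -92.42°
PM = 180° + (-92.42°) = 87.58°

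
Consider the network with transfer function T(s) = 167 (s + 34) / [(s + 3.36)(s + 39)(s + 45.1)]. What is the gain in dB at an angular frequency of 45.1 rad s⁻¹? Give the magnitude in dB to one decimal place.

|j45.1 + 34| = √(45.1² + 34²) = 56.48
|j45.1 + 3.36| = √(45.1² + 3.36²) = 45.22
|j45.1 + 39| = √(45.1² + 39²) = 59.62
|j45.1 + 45.1| = √(45.1² + 45.1²) = 63.78
|T(j45.1)| = 167 × 56.48 / (45.22 × 59.62 × 63.78) = 0.054843
20 log₁₀(0.054843) = -25.22 dB

-25.2 dB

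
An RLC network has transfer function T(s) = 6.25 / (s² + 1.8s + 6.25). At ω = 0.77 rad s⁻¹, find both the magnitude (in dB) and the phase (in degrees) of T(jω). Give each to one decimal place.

|(j0.77)² + 1.8(j0.77) + 6.25| = |5.6571 + j1.386| = 5.824
|T(j0.77)| = 6.25 / 5.824 = 1.0731
20 log₁₀(1.0731) = 0.61 dB
∠[(j0.77)² + 1.8(j0.77) + 6.25] = ∠[5.6571 + j1.386] = 13.77°
∠T(j0.77) = −13.77° = -13.77°

|T| = 0.6 dB, ∠T = -13.8°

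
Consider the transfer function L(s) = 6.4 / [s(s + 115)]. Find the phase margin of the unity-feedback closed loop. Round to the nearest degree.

Gain crossover: |L(jω)| = 1 at ω ≈ 0.0557 rad/sec.
∠L(j0.0557) = −90° − arctan(0.0557/115) ≈ -90.03°
PM = 180° + (-90.03°) = 89.97°

90°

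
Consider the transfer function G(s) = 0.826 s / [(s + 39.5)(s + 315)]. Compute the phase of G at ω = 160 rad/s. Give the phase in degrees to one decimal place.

-13.1°

∠(j160) = 90.00°
∠(j160 + 39.5) = arctan(160/39.5) = 76.13°
∠(j160 + 315) = arctan(160/315) = 26.93°
∠G(j160) = 90.00° − (76.13° + 26.93°) = -13.06°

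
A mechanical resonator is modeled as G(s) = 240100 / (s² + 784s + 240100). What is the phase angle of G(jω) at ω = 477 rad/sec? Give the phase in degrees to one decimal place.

-88.1 deg

∠[(j477)² + 784(j477) + 240100] = ∠[12571 + j3.7397e+05] = 88.07°
∠G(j477) = −88.07° = -88.07°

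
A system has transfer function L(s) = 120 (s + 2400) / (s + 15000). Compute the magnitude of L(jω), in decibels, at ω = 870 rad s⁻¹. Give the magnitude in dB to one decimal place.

|j870 + 2400| = √(870² + 2400²) = 2553
|j870 + 15000| = √(870² + 15000²) = 1.503e+04
|L(j870)| = 120 × 2553 / 1.503e+04 = 20.388
20 log₁₀(20.388) = 26.19 dB

26.2 dB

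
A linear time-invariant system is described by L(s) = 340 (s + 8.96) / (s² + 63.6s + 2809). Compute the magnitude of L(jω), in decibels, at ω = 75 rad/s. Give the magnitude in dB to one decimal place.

13.3 dB

|j75 + 8.96| = √(75² + 8.96²) = 75.53
|(j75)² + 63.6(j75) + 2809| = |-2816 + j4770| = 5539
|L(j75)| = 340 × 75.53 / 5539 = 4.6363
20 log₁₀(4.6363) = 13.32 dB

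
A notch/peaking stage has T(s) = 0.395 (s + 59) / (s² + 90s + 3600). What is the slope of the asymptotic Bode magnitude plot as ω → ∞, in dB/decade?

With 1 zero and 2 poles, the high-frequency asymptotic slope is 20 × (1 − 2) = -20 dB/decade.

-20 dB/decade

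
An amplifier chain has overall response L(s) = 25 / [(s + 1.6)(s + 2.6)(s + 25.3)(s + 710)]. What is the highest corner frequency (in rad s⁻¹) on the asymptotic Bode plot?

Break frequencies occur at each pole and zero magnitude: 1.6 rad s⁻¹, 2.6 rad s⁻¹, 25.3 rad s⁻¹, 710 rad s⁻¹.
The highest is 710 rad s⁻¹.

710 rad s⁻¹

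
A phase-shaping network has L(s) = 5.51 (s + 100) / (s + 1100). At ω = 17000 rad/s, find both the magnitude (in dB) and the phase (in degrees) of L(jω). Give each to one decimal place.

|L| = 14.8 dB, ∠L = 3.4 deg

|j17000 + 100| = √(17000² + 100²) = 1.7e+04
|j17000 + 1100| = √(17000² + 1100²) = 1.704e+04
|L(j17000)| = 5.51 × 1.7e+04 / 1.704e+04 = 5.4986
20 log₁₀(5.4986) = 14.81 dB
∠(j17000 + 100) = arctan(17000/100) = 89.66°
∠(j17000 + 1100) = arctan(17000/1100) = 86.30°
∠L(j17000) = 89.66° − 86.30° = 3.37°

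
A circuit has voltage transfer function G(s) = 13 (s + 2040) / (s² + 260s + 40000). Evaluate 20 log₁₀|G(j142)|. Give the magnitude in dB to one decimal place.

-4.0 dB

|j142 + 2040| = √(142² + 2040²) = 2045
|(j142)² + 260(j142) + 40000| = |19836 + j36920| = 4.191e+04
|G(j142)| = 13 × 2045 / 4.191e+04 = 0.6343
20 log₁₀(0.6343) = -3.95 dB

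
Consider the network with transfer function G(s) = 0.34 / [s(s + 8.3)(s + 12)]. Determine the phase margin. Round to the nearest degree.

Gain crossover: |G(jω)| = 1 at ω ≈ 0.00341 rad/s.
∠G(j0.00341) = −90° − arctan(0.00341/8.3) − arctan(0.00341/12) ≈ -90.04°
PM = 180° + (-90.04°) = 89.96°

90°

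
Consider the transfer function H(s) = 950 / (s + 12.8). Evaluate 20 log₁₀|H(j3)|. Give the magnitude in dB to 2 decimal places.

37.18 dB

|j3 + 12.8| = √(3² + 12.8²) = 13.15
|H(j3)| = 950 / 13.15 = 72.261
20 log₁₀(72.261) = 37.178 dB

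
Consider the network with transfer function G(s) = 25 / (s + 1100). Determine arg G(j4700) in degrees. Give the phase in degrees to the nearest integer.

-77°

∠(j4700 + 1100) = arctan(4700/1100) = 76.83°
∠G(j4700) = −76.83° = -76.83°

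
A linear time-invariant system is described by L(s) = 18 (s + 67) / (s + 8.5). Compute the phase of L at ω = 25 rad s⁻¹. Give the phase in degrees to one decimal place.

∠(j25 + 67) = arctan(25/67) = 20.46°
∠(j25 + 8.5) = arctan(25/8.5) = 71.22°
∠L(j25) = 20.46° − 71.22° = -50.76°

-50.8°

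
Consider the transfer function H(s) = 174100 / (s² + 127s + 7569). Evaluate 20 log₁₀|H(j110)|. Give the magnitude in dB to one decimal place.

|(j110)² + 127(j110) + 7569| = |-4531 + j13970| = 1.469e+04
|H(j110)| = 174100 / 1.469e+04 = 11.854
20 log₁₀(11.854) = 21.48 dB

21.5 dB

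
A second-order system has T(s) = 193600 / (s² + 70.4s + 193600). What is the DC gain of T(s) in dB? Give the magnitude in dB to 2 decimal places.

0.00 dB

T(0) = 193600 / 193600 = 1
20 log₁₀(1) = 0.000 dB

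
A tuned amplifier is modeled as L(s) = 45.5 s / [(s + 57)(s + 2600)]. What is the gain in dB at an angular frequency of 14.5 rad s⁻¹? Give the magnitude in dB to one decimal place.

|j14.5| = 14.5
|j14.5 + 57| = √(14.5² + 57²) = 58.82
|j14.5 + 2600| = √(14.5² + 2600²) = 2600
|L(j14.5)| = 45.5 × 14.5 / (58.82 × 2600) = 0.0043143
20 log₁₀(0.0043143) = -47.30 dB

-47.3 dB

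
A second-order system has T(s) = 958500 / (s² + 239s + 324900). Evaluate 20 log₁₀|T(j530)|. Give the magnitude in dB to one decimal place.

|(j530)² + 239(j530) + 324900| = |44000 + j1.2667e+05| = 1.341e+05
|T(j530)| = 958500 / 1.341e+05 = 7.148
20 log₁₀(7.148) = 17.08 dB

17.1 dB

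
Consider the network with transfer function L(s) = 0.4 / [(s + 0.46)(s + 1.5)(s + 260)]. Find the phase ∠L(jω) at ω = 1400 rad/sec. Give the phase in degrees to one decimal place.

-259.4°

∠(j1400 + 0.46) = arctan(1400/0.46) = 89.98°
∠(j1400 + 1.5) = arctan(1400/1.5) = 89.94°
∠(j1400 + 260) = arctan(1400/260) = 79.48°
∠L(j1400) = − (89.98° + 89.94° + 79.48°) = -259.40°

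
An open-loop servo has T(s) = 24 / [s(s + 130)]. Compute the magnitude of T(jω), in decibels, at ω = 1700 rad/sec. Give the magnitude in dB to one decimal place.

|j1700 + 130| = √(1700² + 130²) = 1705
|j1700| = 1700
|T(j1700)| = 24 / (1705 × 1700) = 8.2803e-06
20 log₁₀(8.2803e-06) = -101.64 dB

-101.6 dB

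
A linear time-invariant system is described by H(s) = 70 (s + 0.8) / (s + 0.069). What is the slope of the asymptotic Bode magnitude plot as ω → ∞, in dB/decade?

With 1 zero and 1 pole, the high-frequency asymptotic slope is 20 × (1 − 1) = 0 dB/decade.

0 dB/decade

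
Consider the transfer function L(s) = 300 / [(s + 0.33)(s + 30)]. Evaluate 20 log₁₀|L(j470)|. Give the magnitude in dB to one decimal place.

|j470 + 0.33| = √(470² + 0.33²) = 470
|j470 + 30| = √(470² + 30²) = 471
|L(j470)| = 300 / (470 × 471) = 0.0013553
20 log₁₀(0.0013553) = -57.36 dB

-57.4 dB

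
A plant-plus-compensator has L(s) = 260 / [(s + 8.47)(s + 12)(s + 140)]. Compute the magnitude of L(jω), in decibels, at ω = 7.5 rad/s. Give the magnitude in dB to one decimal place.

-38.7 dB

|j7.5 + 8.47| = √(7.5² + 8.47²) = 11.31
|j7.5 + 12| = √(7.5² + 12²) = 14.15
|j7.5 + 140| = √(7.5² + 140²) = 140.2
|L(j7.5)| = 260 / (11.31 × 14.15 × 140.2) = 0.011584
20 log₁₀(0.011584) = -38.72 dB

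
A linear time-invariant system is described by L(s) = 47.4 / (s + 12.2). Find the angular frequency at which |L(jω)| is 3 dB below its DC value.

For a single-pole low-pass, the −3 dB point is at the pole: ω = 12.2 rad/s.

12.2 rad/s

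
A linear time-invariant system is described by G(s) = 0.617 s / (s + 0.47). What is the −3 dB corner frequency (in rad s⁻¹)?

0.47 rad s⁻¹

For a single-pole high-pass, the −3 dB point is at the pole: ω = 0.47 rad s⁻¹.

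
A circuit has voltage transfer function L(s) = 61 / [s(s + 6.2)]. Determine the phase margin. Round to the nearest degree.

Gain crossover: |L(jω)| = 1 at ω ≈ 6.69 rad/s.
∠L(j6.69) = −90° − arctan(6.69/6.2) ≈ -137.17°
PM = 180° + (-137.17°) = 42.83°

43°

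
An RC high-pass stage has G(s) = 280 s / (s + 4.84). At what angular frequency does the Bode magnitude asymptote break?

The single real pole at s = −4.84 gives a corner at ω = 4.84 rad/s.

4.84 rad/s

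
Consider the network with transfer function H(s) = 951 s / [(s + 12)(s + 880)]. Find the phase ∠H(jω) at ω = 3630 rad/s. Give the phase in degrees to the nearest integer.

-76°

∠(j3630) = 90.00°
∠(j3630 + 12) = arctan(3630/12) = 89.81°
∠(j3630 + 880) = arctan(3630/880) = 76.37°
∠H(j3630) = 90.00° − (89.81° + 76.37°) = -76.18°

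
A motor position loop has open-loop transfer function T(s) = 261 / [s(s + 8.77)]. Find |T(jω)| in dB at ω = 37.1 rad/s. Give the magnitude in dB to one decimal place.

-14.7 dB

|j37.1 + 8.77| = √(37.1² + 8.77²) = 38.12
|j37.1| = 37.1
|T(j37.1)| = 261 / (38.12 × 37.1) = 0.18454
20 log₁₀(0.18454) = -14.68 dB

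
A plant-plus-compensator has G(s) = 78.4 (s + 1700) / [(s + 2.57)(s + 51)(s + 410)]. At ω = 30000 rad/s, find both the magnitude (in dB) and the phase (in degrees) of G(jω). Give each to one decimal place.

|G| = -141.2 dB, ∠G = -182.4°

|j30000 + 1700| = √(30000² + 1700²) = 3.005e+04
|j30000 + 2.57| = √(30000² + 2.57²) = 3e+04
|j30000 + 51| = √(30000² + 51²) = 3e+04
|j30000 + 410| = √(30000² + 410²) = 3e+04
|G(j30000)| = 78.4 × 3.005e+04 / (3e+04 × 3e+04 × 3e+04) = 8.7243e-08
20 log₁₀(8.7243e-08) = -141.19 dB
∠(j30000 + 1700) = arctan(30000/1700) = 86.76°
∠(j30000 + 2.57) = arctan(30000/2.57) = 90.00°
∠(j30000 + 51) = arctan(30000/51) = 89.90°
∠(j30000 + 410) = arctan(30000/410) = 89.22°
∠G(j30000) = 86.76° − (90.00° + 89.90° + 89.22°) = -182.36°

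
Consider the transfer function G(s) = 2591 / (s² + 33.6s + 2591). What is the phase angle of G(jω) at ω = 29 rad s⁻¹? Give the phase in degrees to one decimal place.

-29.1 deg

∠[(j29)² + 33.6(j29) + 2591] = ∠[1750 + j974.4] = 29.11°
∠G(j29) = −29.11° = -29.11°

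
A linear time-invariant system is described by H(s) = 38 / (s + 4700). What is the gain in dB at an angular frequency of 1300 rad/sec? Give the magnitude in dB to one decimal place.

|j1300 + 4700| = √(1300² + 4700²) = 4876
|H(j1300)| = 38 / 4876 = 0.0077925
20 log₁₀(0.0077925) = -42.17 dB

-42.2 dB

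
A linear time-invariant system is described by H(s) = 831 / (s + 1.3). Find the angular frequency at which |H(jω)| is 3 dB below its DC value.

For a single-pole low-pass, the −3 dB point is at the pole: ω = 1.3 rad/s.

1.3 rad/s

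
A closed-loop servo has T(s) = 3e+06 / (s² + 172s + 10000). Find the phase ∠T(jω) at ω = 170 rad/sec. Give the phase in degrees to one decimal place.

∠[(j170)² + 172(j170) + 10000] = ∠[-18900 + j29240] = 122.88°
∠T(j170) = −122.88° = -122.88°

-122.9°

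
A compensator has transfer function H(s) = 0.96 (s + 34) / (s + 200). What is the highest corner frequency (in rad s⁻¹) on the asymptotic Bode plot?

Break frequencies occur at each pole and zero magnitude: 34 rad s⁻¹, 200 rad s⁻¹.
The highest is 200 rad s⁻¹.

200 rad s⁻¹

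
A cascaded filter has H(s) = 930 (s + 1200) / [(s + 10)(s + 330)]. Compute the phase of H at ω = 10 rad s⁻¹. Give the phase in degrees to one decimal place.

-46.3 deg

∠(j10 + 1200) = arctan(10/1200) = 0.48°
∠(j10 + 10) = arctan(10/10) = 45.00°
∠(j10 + 330) = arctan(10/330) = 1.74°
∠H(j10) = 0.48° − (45.00° + 1.74°) = -46.26°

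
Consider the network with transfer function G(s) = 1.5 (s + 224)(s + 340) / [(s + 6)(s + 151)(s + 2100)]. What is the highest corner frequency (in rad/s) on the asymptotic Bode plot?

Break frequencies occur at each pole and zero magnitude: 6 rad/s, 151 rad/s, 224 rad/s, 340 rad/s, 2100 rad/s.
The highest is 2100 rad/s.

2100 rad/s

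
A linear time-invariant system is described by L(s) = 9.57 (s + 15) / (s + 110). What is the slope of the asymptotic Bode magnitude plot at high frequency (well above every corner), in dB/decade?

With 1 zero and 1 pole, the high-frequency asymptotic slope is 20 × (1 − 1) = 0 dB/decade.

0 dB/decade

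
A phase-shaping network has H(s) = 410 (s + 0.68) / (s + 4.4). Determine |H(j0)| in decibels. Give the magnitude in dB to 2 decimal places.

H(0) = 410 × 0.68 / 4.4 = 63.364
20 log₁₀(63.364) = 36.037 dB

36.04 dB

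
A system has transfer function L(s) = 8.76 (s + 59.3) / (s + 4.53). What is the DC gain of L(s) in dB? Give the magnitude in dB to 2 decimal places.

L(0) = 8.76 × 59.3 / 4.53 = 114.67
20 log₁₀(114.67) = 41.189 dB

41.19 dB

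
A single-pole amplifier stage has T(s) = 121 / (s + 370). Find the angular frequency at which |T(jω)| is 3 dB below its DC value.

For a single-pole low-pass, the −3 dB point is at the pole: ω = 370 rad/sec.

370 rad/sec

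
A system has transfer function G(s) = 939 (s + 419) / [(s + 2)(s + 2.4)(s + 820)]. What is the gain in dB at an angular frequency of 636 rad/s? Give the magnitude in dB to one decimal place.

-55.4 dB

|j636 + 419| = √(636² + 419²) = 761.6
|j636 + 2| = √(636² + 2²) = 636
|j636 + 2.4| = √(636² + 2.4²) = 636
|j636 + 820| = √(636² + 820²) = 1038
|G(j636)| = 939 × 761.6 / (636 × 636 × 1038) = 0.0017037
20 log₁₀(0.0017037) = -55.37 dB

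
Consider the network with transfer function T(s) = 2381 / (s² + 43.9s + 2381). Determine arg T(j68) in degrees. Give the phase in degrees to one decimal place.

∠[(j68)² + 43.9(j68) + 2381] = ∠[-2243 + j2985.2] = 126.92°
∠T(j68) = −126.92° = -126.92°

-126.9 deg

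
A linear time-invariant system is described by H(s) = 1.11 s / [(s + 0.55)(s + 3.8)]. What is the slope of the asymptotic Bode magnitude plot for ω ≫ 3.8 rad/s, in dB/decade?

With 1 zero and 2 poles, the high-frequency asymptotic slope is 20 × (1 − 2) = -20 dB/decade.

-20 dB/decade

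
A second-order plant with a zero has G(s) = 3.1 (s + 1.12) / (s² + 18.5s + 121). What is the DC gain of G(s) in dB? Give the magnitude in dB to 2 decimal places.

G(0) = 3.1 × 1.12 / 121 = 0.028694
20 log₁₀(0.028694) = -30.844 dB

-30.84 dB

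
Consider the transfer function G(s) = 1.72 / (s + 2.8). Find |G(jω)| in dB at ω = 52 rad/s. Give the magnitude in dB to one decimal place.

|j52 + 2.8| = √(52² + 2.8²) = 52.08
|G(j52)| = 1.72 / 52.08 = 0.033029
20 log₁₀(0.033029) = -29.62 dB

-29.6 dB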